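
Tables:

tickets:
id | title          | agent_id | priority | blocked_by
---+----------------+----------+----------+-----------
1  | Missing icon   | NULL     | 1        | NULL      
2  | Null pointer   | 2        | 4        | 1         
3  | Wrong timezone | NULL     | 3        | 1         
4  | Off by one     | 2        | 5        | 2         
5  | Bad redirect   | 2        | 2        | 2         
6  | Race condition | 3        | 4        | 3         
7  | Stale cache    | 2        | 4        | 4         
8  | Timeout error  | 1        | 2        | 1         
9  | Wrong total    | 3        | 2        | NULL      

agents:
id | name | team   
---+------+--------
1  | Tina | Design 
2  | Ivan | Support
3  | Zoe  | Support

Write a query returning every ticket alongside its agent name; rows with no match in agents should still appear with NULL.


LEFT JOIN keeps every row from tickets (the left table); where agent_id has no match in agents, the agent columns become NULL. Walk through each ticket:
  - ticket 1 (Missing icon): agent_id=NULL, no match -> kept with NULL
  - ticket 2 (Null pointer): agent_id=2 -> matches Ivan
  - ticket 3 (Wrong timezone): agent_id=NULL, no match -> kept with NULL
  - ticket 4 (Off by one): agent_id=2 -> matches Ivan
  - ticket 5 (Bad redirect): agent_id=2 -> matches Ivan
  - ticket 6 (Race condition): agent_id=3 -> matches Zoe
  - ticket 7 (Stale cache): agent_id=2 -> matches Ivan
  - ticket 8 (Timeout error): agent_id=1 -> matches Tina
  - ticket 9 (Wrong total): agent_id=3 -> matches Zoe
All 9 rows appear; 2 have NULL agent.

SQL:
SELECT a.title, b.name AS agent
FROM tickets a
LEFT JOIN agents b ON a.agent_id = b.id

Result:
title          | agent
---------------+------
Missing icon   | NULL 
Null pointer   | Ivan 
Wrong timezone | NULL 
Off by one     | Ivan 
Bad redirect   | Ivan 
Race condition | Zoe  
Stale cache    | Ivan 
Timeout error  | Tina 
Wrong total    | Zoe  


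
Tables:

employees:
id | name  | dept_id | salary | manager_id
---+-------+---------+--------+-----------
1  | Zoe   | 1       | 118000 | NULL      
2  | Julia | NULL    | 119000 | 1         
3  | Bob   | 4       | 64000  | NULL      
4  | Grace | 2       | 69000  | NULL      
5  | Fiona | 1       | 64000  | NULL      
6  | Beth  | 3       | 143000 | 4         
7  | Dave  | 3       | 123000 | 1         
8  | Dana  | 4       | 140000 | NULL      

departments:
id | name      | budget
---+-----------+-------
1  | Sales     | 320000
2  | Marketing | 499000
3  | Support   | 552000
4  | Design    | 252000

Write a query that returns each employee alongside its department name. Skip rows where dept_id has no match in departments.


INNER JOIN keeps only employees rows whose dept_id matches an id in departments. Walk through each employee:
  - employee 1 (Zoe): dept_id=1 -> matches Sales
  - employee 2 (Julia): dept_id=NULL, no match -> dropped
  - employee 3 (Bob): dept_id=4 -> matches Design
  - employee 4 (Grace): dept_id=2 -> matches Marketing
  - employee 5 (Fiona): dept_id=1 -> matches Sales
  - employee 6 (Beth): dept_id=3 -> matches Support
  - employee 7 (Dave): dept_id=3 -> matches Support
  - employee 8 (Dana): dept_id=4 -> matches Design
So 1 of 8 rows is dropped.

SQL:
SELECT a.name, b.name AS department
FROM employees a
INNER JOIN departments b ON a.dept_id = b.id

Result:
name  | department
------+-----------
Zoe   | Sales     
Bob   | Design    
Grace | Marketing 
Fiona | Sales     
Beth  | Support   
Dave  | Support   
Dana  | Design    


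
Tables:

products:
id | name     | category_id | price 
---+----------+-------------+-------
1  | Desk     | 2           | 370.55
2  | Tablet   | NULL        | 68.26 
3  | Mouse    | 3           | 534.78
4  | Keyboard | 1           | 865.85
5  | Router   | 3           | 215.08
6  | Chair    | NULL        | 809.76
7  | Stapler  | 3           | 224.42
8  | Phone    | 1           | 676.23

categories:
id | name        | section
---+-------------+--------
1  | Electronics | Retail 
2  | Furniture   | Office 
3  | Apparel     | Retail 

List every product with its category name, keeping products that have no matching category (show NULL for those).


LEFT JOIN keeps every row from products (the left table); where category_id has no match in categories, the category columns become NULL. Walk through each product:
  - product 1 (Desk): category_id=2 -> matches Furniture
  - product 2 (Tablet): category_id=NULL, no match -> kept with NULL
  - product 3 (Mouse): category_id=3 -> matches Apparel
  - product 4 (Keyboard): category_id=1 -> matches Electronics
  - product 5 (Router): category_id=3 -> matches Apparel
  - product 6 (Chair): category_id=NULL, no match -> kept with NULL
  - product 7 (Stapler): category_id=3 -> matches Apparel
  - product 8 (Phone): category_id=1 -> matches Electronics
All 8 rows appear; 2 have NULL category.

SQL:
SELECT a.name, b.name AS category
FROM products a
LEFT JOIN categories b ON a.category_id = b.id

Result:
name     | category   
---------+------------
Desk     | Furniture  
Tablet   | NULL       
Mouse    | Apparel    
Keyboard | Electronics
Router   | Apparel    
Chair    | NULL       
Stapler  | Apparel    
Phone    | Electronics


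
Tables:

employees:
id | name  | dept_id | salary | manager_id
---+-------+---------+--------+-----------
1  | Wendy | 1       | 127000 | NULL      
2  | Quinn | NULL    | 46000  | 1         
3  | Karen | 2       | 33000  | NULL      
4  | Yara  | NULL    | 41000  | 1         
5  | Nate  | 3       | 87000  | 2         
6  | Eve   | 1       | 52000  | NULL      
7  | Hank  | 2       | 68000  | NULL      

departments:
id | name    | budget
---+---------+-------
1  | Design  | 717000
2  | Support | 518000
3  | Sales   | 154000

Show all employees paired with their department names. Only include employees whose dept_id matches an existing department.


INNER JOIN keeps only employees rows whose dept_id matches an id in departments. Walk through each employee:
  - employee 1 (Wendy): dept_id=1 -> matches Design
  - employee 2 (Quinn): dept_id=NULL, no match -> dropped
  - employee 3 (Karen): dept_id=2 -> matches Support
  - employee 4 (Yara): dept_id=NULL, no match -> dropped
  - employee 5 (Nate): dept_id=3 -> matches Sales
  - employee 6 (Eve): dept_id=1 -> matches Design
  - employee 7 (Hank): dept_id=2 -> matches Support
So 2 of 7 rows are dropped.

SQL:
SELECT a.name, b.name AS department
FROM employees a
INNER JOIN departments b ON a.dept_id = b.id

Result:
name  | department
------+-----------
Wendy | Design    
Karen | Support   
Nate  | Sales     
Eve   | Design    
Hank  | Support   


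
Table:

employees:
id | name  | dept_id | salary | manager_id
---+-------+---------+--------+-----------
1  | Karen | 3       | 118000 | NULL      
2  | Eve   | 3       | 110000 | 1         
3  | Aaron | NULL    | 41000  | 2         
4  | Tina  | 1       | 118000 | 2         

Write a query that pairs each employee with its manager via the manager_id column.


This is a self-join: employees is joined to a second copy of itself, matching each row's manager_id to another row's id. Use LEFT JOIN so rows with manager_id=NULL are kept.
  - employee 1 (Karen): manager_id=NULL -> NULL
  - employee 2 (Eve): manager_id=1 -> Karen
  - employee 3 (Aaron): manager_id=2 -> Eve
  - employee 4 (Tina): manager_id=2 -> Eve

SQL:
SELECT a.name AS item, b.name AS manager
FROM employees a
LEFT JOIN employees b ON a.manager_id = b.id

Result:
item  | manager
------+--------
Karen | NULL   
Eve   | Karen  
Aaron | Eve    
Tina  | Eve    


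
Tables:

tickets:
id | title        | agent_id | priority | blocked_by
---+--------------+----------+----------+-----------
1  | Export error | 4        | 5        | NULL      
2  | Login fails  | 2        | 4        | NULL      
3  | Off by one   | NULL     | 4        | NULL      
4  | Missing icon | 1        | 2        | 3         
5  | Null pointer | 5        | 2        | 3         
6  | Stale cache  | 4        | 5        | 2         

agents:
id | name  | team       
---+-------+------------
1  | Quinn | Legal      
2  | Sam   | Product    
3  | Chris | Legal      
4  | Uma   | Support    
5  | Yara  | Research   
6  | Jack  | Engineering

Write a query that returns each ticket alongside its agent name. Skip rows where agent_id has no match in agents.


INNER JOIN keeps only tickets rows whose agent_id matches an id in agents. Walk through each ticket:
  - ticket 1 (Export error): agent_id=4 -> matches Uma
  - ticket 2 (Login fails): agent_id=2 -> matches Sam
  - ticket 3 (Off by one): agent_id=NULL, no match -> dropped
  - ticket 4 (Missing icon): agent_id=1 -> matches Quinn
  - ticket 5 (Null pointer): agent_id=5 -> matches Yara
  - ticket 6 (Stale cache): agent_id=4 -> matches Uma
So 1 of 6 rows is dropped.

SQL:
SELECT a.title, b.name AS agent
FROM tickets a
INNER JOIN agents b ON a.agent_id = b.id

Result:
title        | agent
-------------+------
Export error | Uma  
Login fails  | Sam  
Missing icon | Quinn
Null pointer | Yara 
Stale cache  | Uma  


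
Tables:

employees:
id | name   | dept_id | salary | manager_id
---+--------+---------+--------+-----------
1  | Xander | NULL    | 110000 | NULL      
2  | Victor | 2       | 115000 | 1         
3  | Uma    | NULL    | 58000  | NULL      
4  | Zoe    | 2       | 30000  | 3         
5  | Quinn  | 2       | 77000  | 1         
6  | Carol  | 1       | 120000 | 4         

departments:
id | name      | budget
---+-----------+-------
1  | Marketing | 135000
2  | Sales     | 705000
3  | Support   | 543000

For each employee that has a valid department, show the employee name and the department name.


INNER JOIN keeps only employees rows whose dept_id matches an id in departments. Walk through each employee:
  - employee 1 (Xander): dept_id=NULL, no match -> dropped
  - employee 2 (Victor): dept_id=2 -> matches Sales
  - employee 3 (Uma): dept_id=NULL, no match -> dropped
  - employee 4 (Zoe): dept_id=2 -> matches Sales
  - employee 5 (Quinn): dept_id=2 -> matches Sales
  - employee 6 (Carol): dept_id=1 -> matches Marketing
So 2 of 6 rows are dropped.

SQL:
SELECT a.name, b.name AS department
FROM employees a
INNER JOIN departments b ON a.dept_id = b.id

Result:
name   | department
-------+-----------
Victor | Sales     
Zoe    | Sales     
Quinn  | Sales     
Carol  | Marketing 


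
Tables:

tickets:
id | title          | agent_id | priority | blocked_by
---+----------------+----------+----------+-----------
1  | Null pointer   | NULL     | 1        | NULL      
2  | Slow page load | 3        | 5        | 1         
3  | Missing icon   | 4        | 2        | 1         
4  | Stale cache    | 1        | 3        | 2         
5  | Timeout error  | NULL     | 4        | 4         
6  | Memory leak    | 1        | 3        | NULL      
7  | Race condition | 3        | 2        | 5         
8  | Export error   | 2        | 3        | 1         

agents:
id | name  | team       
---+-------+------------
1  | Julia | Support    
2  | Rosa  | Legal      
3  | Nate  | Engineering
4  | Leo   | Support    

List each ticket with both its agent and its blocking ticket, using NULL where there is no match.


Two LEFT JOINs from the same base table tickets: one to agents via agent_id, one to tickets itself via blocked_by. Both are LEFT so every ticket is preserved.
Match against agents:
  - ticket 1 (Null pointer): agent_id=NULL, no match -> kept with NULL
  - ticket 2 (Slow page load): agent_id=3 -> matches Nate
  - ticket 3 (Missing icon): agent_id=4 -> matches Leo
  - ticket 4 (Stale cache): agent_id=1 -> matches Julia
  - ticket 5 (Timeout error): agent_id=NULL, no match -> kept with NULL
  - ticket 6 (Memory leak): agent_id=1 -> matches Julia
  - ticket 7 (Race condition): agent_id=3 -> matches Nate
  - ticket 8 (Export error): agent_id=2 -> matches Rosa
Match against tickets (self):
  - ticket 1 (Null pointer): blocked_by=NULL -> NULL
  - ticket 2 (Slow page load): blocked_by=1 -> Null pointer
  - ticket 3 (Missing icon): blocked_by=1 -> Null pointer
  - ticket 4 (Stale cache): blocked_by=2 -> Slow page load
  - ticket 5 (Timeout error): blocked_by=4 -> Stale cache
  - ticket 6 (Memory leak): blocked_by=NULL -> NULL
  - ticket 7 (Race condition): blocked_by=5 -> Timeout error
  - ticket 8 (Export error): blocked_by=1 -> Null pointer

SQL:
SELECT a.title, b.name AS agent, c.title AS blocked_by
FROM tickets a
LEFT JOIN agents b ON a.agent_id = b.id
LEFT JOIN tickets c ON a.blocked_by = c.id

Result:
title          | agent | blocked_by    
---------------+-------+---------------
Null pointer   | NULL  | NULL          
Slow page load | Nate  | Null pointer  
Missing icon   | Leo   | Null pointer  
Stale cache    | Julia | Slow page load
Timeout error  | NULL  | Stale cache   
Memory leak    | Julia | NULL          
Race condition | Nate  | Timeout error 
Export error   | Rosa  | Null pointer  


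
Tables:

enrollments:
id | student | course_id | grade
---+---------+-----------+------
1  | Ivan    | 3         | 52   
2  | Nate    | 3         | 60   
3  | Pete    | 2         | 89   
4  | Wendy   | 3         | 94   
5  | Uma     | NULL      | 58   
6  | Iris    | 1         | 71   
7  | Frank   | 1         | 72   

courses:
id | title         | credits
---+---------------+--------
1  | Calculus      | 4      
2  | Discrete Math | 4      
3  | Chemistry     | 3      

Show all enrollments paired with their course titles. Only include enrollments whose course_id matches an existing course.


INNER JOIN keeps only enrollments rows whose course_id matches an id in courses. Walk through each enrollment:
  - enrollment 1 (Ivan): course_id=3 -> matches Chemistry
  - enrollment 2 (Nate): course_id=3 -> matches Chemistry
  - enrollment 3 (Pete): course_id=2 -> matches Discrete Math
  - enrollment 4 (Wendy): course_id=3 -> matches Chemistry
  - enrollment 5 (Uma): course_id=NULL, no match -> dropped
  - enrollment 6 (Iris): course_id=1 -> matches Calculus
  - enrollment 7 (Frank): course_id=1 -> matches Calculus
So 1 of 7 rows is dropped.

SQL:
SELECT a.student, b.title AS course
FROM enrollments a
INNER JOIN courses b ON a.course_id = b.id

Result:
student | course       
--------+--------------
Ivan    | Chemistry    
Nate    | Chemistry    
Pete    | Discrete Math
Wendy   | Chemistry    
Iris    | Calculus     
Frank   | Calculus     


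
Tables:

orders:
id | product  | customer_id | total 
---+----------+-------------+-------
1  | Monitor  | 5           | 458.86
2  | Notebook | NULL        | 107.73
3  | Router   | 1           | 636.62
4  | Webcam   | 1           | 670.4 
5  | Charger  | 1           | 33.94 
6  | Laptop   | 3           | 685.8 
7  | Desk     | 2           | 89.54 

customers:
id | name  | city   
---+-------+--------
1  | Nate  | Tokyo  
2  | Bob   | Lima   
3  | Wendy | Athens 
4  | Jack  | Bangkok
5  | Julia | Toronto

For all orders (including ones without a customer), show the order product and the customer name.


LEFT JOIN keeps every row from orders (the left table); where customer_id has no match in customers, the customer columns become NULL. Walk through each order:
  - order 1 (Monitor): customer_id=5 -> matches Julia
  - order 2 (Notebook): customer_id=NULL, no match -> kept with NULL
  - order 3 (Router): customer_id=1 -> matches Nate
  - order 4 (Webcam): customer_id=1 -> matches Nate
  - order 5 (Charger): customer_id=1 -> matches Nate
  - order 6 (Laptop): customer_id=3 -> matches Wendy
  - order 7 (Desk): customer_id=2 -> matches Bob
All 7 rows appear; 1 has NULL customer.

SQL:
SELECT a.product, b.name AS customer
FROM orders a
LEFT JOIN customers b ON a.customer_id = b.id

Result:
product  | customer
---------+---------
Monitor  | Julia   
Notebook | NULL    
Router   | Nate    
Webcam   | Nate    
Charger  | Nate    
Laptop   | Wendy   
Desk     | Bob     


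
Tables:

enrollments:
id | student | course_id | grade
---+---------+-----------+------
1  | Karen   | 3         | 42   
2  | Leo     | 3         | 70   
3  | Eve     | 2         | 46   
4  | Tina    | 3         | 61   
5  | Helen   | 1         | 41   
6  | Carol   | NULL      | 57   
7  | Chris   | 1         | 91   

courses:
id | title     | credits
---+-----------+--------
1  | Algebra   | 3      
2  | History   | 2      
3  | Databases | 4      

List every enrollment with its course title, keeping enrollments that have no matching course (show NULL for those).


LEFT JOIN keeps every row from enrollments (the left table); where course_id has no match in courses, the course columns become NULL. Walk through each enrollment:
  - enrollment 1 (Karen): course_id=3 -> matches Databases
  - enrollment 2 (Leo): course_id=3 -> matches Databases
  - enrollment 3 (Eve): course_id=2 -> matches History
  - enrollment 4 (Tina): course_id=3 -> matches Databases
  - enrollment 5 (Helen): course_id=1 -> matches Algebra
  - enrollment 6 (Carol): course_id=NULL, no match -> kept with NULL
  - enrollment 7 (Chris): course_id=1 -> matches Algebra
All 7 rows appear; 1 has NULL course.

SQL:
SELECT a.student, b.title AS course
FROM enrollments a
LEFT JOIN courses b ON a.course_id = b.id

Result:
student | course   
--------+----------
Karen   | Databases
Leo     | Databases
Eve     | History  
Tina    | Databases
Helen   | Algebra  
Carol   | NULL     
Chris   | Algebra  


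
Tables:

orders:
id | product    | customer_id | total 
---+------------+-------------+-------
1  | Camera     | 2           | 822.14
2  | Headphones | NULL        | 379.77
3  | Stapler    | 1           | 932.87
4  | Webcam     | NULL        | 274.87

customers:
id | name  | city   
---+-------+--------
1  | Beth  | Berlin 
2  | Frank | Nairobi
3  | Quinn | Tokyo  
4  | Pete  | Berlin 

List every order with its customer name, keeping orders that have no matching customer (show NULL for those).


LEFT JOIN keeps every row from orders (the left table); where customer_id has no match in customers, the customer columns become NULL. Walk through each order:
  - order 1 (Camera): customer_id=2 -> matches Frank
  - order 2 (Headphones): customer_id=NULL, no match -> kept with NULL
  - order 3 (Stapler): customer_id=1 -> matches Beth
  - order 4 (Webcam): customer_id=NULL, no match -> kept with NULL
All 4 rows appear; 2 have NULL customer.

SQL:
SELECT a.product, b.name AS customer
FROM orders a
LEFT JOIN customers b ON a.customer_id = b.id

Result:
product    | customer
-----------+---------
Camera     | Frank   
Headphones | NULL    
Stapler    | Beth    
Webcam     | NULL    


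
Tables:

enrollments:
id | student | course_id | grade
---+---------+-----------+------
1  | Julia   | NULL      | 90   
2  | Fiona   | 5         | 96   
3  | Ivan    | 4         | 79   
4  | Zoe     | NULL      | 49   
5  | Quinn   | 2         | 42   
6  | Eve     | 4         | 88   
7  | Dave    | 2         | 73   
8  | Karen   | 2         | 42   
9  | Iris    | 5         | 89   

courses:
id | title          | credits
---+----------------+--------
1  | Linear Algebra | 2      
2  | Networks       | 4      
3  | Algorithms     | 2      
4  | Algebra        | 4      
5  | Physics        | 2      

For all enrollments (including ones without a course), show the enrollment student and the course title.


LEFT JOIN keeps every row from enrollments (the left table); where course_id has no match in courses, the course columns become NULL. Walk through each enrollment:
  - enrollment 1 (Julia): course_id=NULL, no match -> kept with NULL
  - enrollment 2 (Fiona): course_id=5 -> matches Physics
  - enrollment 3 (Ivan): course_id=4 -> matches Algebra
  - enrollment 4 (Zoe): course_id=NULL, no match -> kept with NULL
  - enrollment 5 (Quinn): course_id=2 -> matches Networks
  - enrollment 6 (Eve): course_id=4 -> matches Algebra
  - enrollment 7 (Dave): course_id=2 -> matches Networks
  - enrollment 8 (Karen): course_id=2 -> matches Networks
  - enrollment 9 (Iris): course_id=5 -> matches Physics
All 9 rows appear; 2 have NULL course.

SQL:
SELECT a.student, b.title AS course
FROM enrollments a
LEFT JOIN courses b ON a.course_id = b.id

Result:
student | course  
--------+---------
Julia   | NULL    
Fiona   | Physics 
Ivan    | Algebra 
Zoe     | NULL    
Quinn   | Networks
Eve     | Algebra 
Dave    | Networks
Karen   | Networks
Iris    | Physics 


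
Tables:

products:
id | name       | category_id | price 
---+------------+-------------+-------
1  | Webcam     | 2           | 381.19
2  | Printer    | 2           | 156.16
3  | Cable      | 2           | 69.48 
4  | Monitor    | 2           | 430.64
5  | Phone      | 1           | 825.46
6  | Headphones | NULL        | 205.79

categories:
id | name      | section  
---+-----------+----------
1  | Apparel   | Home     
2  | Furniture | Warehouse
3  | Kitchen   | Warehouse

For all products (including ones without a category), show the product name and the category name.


LEFT JOIN keeps every row from products (the left table); where category_id has no match in categories, the category columns become NULL. Walk through each product:
  - product 1 (Webcam): category_id=2 -> matches Furniture
  - product 2 (Printer): category_id=2 -> matches Furniture
  - product 3 (Cable): category_id=2 -> matches Furniture
  - product 4 (Monitor): category_id=2 -> matches Furniture
  - product 5 (Phone): category_id=1 -> matches Apparel
  - product 6 (Headphones): category_id=NULL, no match -> kept with NULL
All 6 rows appear; 1 has NULL category.

SQL:
SELECT a.name, b.name AS category
FROM products a
LEFT JOIN categories b ON a.category_id = b.id

Result:
name       | category 
-----------+----------
Webcam     | Furniture
Printer    | Furniture
Cable      | Furniture
Monitor    | Furniture
Phone      | Apparel  
Headphones | NULL     


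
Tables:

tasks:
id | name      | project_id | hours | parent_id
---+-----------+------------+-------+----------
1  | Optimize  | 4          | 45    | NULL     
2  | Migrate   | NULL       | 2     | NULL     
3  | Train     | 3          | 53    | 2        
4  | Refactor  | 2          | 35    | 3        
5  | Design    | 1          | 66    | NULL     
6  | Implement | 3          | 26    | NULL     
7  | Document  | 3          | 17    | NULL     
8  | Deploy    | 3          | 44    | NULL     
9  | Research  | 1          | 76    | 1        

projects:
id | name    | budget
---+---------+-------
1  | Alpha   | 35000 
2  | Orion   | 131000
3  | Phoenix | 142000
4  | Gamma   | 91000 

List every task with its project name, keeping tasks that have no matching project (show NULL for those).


LEFT JOIN keeps every row from tasks (the left table); where project_id has no match in projects, the project columns become NULL. Walk through each task:
  - task 1 (Optimize): project_id=4 -> matches Gamma
  - task 2 (Migrate): project_id=NULL, no match -> kept with NULL
  - task 3 (Train): project_id=3 -> matches Phoenix
  - task 4 (Refactor): project_id=2 -> matches Orion
  - task 5 (Design): project_id=1 -> matches Alpha
  - task 6 (Implement): project_id=3 -> matches Phoenix
  - task 7 (Document): project_id=3 -> matches Phoenix
  - task 8 (Deploy): project_id=3 -> matches Phoenix
  - task 9 (Research): project_id=1 -> matches Alpha
All 9 rows appear; 1 has NULL project.

SQL:
SELECT a.name, b.name AS project
FROM tasks a
LEFT JOIN projects b ON a.project_id = b.id

Result:
name      | project
----------+--------
Optimize  | Gamma  
Migrate   | NULL   
Train     | Phoenix
Refactor  | Orion  
Design    | Alpha  
Implement | Phoenix
Document  | Phoenix
Deploy    | Phoenix
Research  | Alpha  


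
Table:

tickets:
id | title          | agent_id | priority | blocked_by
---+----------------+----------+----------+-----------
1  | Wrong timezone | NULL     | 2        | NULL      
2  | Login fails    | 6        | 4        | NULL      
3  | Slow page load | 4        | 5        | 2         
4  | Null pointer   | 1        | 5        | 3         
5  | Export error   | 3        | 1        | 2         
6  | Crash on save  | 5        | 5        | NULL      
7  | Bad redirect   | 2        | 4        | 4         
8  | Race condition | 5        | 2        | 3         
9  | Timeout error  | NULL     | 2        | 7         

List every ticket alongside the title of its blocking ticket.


This is a self-join: tickets is joined to a second copy of itself, matching each row's blocked_by to another row's id. Use LEFT JOIN so rows with blocked_by=NULL are kept.
  - ticket 1 (Wrong timezone): blocked_by=NULL -> NULL
  - ticket 2 (Login fails): blocked_by=NULL -> NULL
  - ticket 3 (Slow page load): blocked_by=2 -> Login fails
  - ticket 4 (Null pointer): blocked_by=3 -> Slow page load
  - ticket 5 (Export error): blocked_by=2 -> Login fails
  - ticket 6 (Crash on save): blocked_by=NULL -> NULL
  - ticket 7 (Bad redirect): blocked_by=4 -> Null pointer
  - ticket 8 (Race condition): blocked_by=3 -> Slow page load
  - ticket 9 (Timeout error): blocked_by=7 -> Bad redirect

SQL:
SELECT a.title AS item, b.title AS blocked_by
FROM tickets a
LEFT JOIN tickets b ON a.blocked_by = b.id

Result:
item           | blocked_by    
---------------+---------------
Wrong timezone | NULL          
Login fails    | NULL          
Slow page load | Login fails   
Null pointer   | Slow page load
Export error   | Login fails   
Crash on save  | NULL          
Bad redirect   | Null pointer  
Race condition | Slow page load
Timeout error  | Bad redirect  


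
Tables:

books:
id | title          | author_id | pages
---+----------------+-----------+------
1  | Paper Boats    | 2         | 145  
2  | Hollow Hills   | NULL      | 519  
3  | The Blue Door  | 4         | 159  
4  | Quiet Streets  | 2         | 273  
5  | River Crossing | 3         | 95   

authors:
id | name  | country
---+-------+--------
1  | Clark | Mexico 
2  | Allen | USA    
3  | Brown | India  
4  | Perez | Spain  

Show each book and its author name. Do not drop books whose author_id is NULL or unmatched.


LEFT JOIN keeps every row from books (the left table); where author_id has no match in authors, the author columns become NULL. Walk through each book:
  - book 1 (Paper Boats): author_id=2 -> matches Allen
  - book 2 (Hollow Hills): author_id=NULL, no match -> kept with NULL
  - book 3 (The Blue Door): author_id=4 -> matches Perez
  - book 4 (Quiet Streets): author_id=2 -> matches Allen
  - book 5 (River Crossing): author_id=3 -> matches Brown
All 5 rows appear; 1 has NULL author.

SQL:
SELECT a.title, b.name AS author
FROM books a
LEFT JOIN authors b ON a.author_id = b.id

Result:
title          | author
---------------+-------
Paper Boats    | Allen 
Hollow Hills   | NULL  
The Blue Door  | Perez 
Quiet Streets  | Allen 
River Crossing | Brown 


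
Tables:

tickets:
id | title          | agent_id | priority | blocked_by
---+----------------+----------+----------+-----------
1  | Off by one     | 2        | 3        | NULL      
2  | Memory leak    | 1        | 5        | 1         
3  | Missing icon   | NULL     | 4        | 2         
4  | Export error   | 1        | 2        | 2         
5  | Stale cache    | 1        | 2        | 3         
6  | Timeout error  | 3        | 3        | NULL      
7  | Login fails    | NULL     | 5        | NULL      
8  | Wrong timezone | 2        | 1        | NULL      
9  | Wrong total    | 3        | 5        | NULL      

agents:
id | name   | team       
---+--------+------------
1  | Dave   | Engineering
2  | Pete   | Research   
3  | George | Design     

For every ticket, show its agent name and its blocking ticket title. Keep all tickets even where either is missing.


Two LEFT JOINs from the same base table tickets: one to agents via agent_id, one to tickets itself via blocked_by. Both are LEFT so every ticket is preserved.
Match against agents:
  - ticket 1 (Off by one): agent_id=2 -> matches Pete
  - ticket 2 (Memory leak): agent_id=1 -> matches Dave
  - ticket 3 (Missing icon): agent_id=NULL, no match -> kept with NULL
  - ticket 4 (Export error): agent_id=1 -> matches Dave
  - ticket 5 (Stale cache): agent_id=1 -> matches Dave
  - ticket 6 (Timeout error): agent_id=3 -> matches George
  - ticket 7 (Login fails): agent_id=NULL, no match -> kept with NULL
  - ticket 8 (Wrong timezone): agent_id=2 -> matches Pete
  - ticket 9 (Wrong total): agent_id=3 -> matches George
Match against tickets (self):
  - ticket 1 (Off by one): blocked_by=NULL -> NULL
  - ticket 2 (Memory leak): blocked_by=1 -> Off by one
  - ticket 3 (Missing icon): blocked_by=2 -> Memory leak
  - ticket 4 (Export error): blocked_by=2 -> Memory leak
  - ticket 5 (Stale cache): blocked_by=3 -> Missing icon
  - ticket 6 (Timeout error): blocked_by=NULL -> NULL
  - ticket 7 (Login fails): blocked_by=NULL -> NULL
  - ticket 8 (Wrong timezone): blocked_by=NULL -> NULL
  - ticket 9 (Wrong total): blocked_by=NULL -> NULL

SQL:
SELECT a.title, b.name AS agent, c.title AS blocked_by
FROM tickets a
LEFT JOIN agents b ON a.agent_id = b.id
LEFT JOIN tickets c ON a.blocked_by = c.id

Result:
title          | agent  | blocked_by  
---------------+--------+-------------
Off by one     | Pete   | NULL        
Memory leak    | Dave   | Off by one  
Missing icon   | NULL   | Memory leak 
Export error   | Dave   | Memory leak 
Stale cache    | Dave   | Missing icon
Timeout error  | George | NULL        
Login fails    | NULL   | NULL        
Wrong timezone | Pete   | NULL        
Wrong total    | George | NULL        


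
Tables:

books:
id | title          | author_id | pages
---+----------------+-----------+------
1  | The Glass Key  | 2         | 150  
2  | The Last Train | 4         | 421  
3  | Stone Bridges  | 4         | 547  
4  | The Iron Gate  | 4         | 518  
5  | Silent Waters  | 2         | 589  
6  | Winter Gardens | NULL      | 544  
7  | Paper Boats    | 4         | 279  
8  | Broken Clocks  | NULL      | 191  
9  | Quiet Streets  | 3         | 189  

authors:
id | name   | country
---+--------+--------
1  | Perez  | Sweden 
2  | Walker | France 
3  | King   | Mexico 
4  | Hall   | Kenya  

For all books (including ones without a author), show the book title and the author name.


LEFT JOIN keeps every row from books (the left table); where author_id has no match in authors, the author columns become NULL. Walk through each book:
  - book 1 (The Glass Key): author_id=2 -> matches Walker
  - book 2 (The Last Train): author_id=4 -> matches Hall
  - book 3 (Stone Bridges): author_id=4 -> matches Hall
  - book 4 (The Iron Gate): author_id=4 -> matches Hall
  - book 5 (Silent Waters): author_id=2 -> matches Walker
  - book 6 (Winter Gardens): author_id=NULL, no match -> kept with NULL
  - book 7 (Paper Boats): author_id=4 -> matches Hall
  - book 8 (Broken Clocks): author_id=NULL, no match -> kept with NULL
  - book 9 (Quiet Streets): author_id=3 -> matches King
All 9 rows appear; 2 have NULL author.

SQL:
SELECT a.title, b.name AS author
FROM books a
LEFT JOIN authors b ON a.author_id = b.id

Result:
title          | author
---------------+-------
The Glass Key  | Walker
The Last Train | Hall  
Stone Bridges  | Hall  
The Iron Gate  | Hall  
Silent Waters  | Walker
Winter Gardens | NULL  
Paper Boats    | Hall  
Broken Clocks  | NULL  
Quiet Streets  | King  


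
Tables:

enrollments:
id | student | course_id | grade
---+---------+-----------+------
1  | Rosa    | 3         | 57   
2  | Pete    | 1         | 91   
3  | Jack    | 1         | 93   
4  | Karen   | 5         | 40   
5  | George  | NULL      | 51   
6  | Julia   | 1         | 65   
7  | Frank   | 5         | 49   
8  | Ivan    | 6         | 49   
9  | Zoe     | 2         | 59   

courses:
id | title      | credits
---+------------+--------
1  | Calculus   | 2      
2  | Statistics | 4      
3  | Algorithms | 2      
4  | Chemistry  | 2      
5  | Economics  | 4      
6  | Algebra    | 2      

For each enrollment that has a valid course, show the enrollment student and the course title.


INNER JOIN keeps only enrollments rows whose course_id matches an id in courses. Walk through each enrollment:
  - enrollment 1 (Rosa): course_id=3 -> matches Algorithms
  - enrollment 2 (Pete): course_id=1 -> matches Calculus
  - enrollment 3 (Jack): course_id=1 -> matches Calculus
  - enrollment 4 (Karen): course_id=5 -> matches Economics
  - enrollment 5 (George): course_id=NULL, no match -> dropped
  - enrollment 6 (Julia): course_id=1 -> matches Calculus
  - enrollment 7 (Frank): course_id=5 -> matches Economics
  - enrollment 8 (Ivan): course_id=6 -> matches Algebra
  - enrollment 9 (Zoe): course_id=2 -> matches Statistics
So 1 of 9 rows is dropped.

SQL:
SELECT a.student, b.title AS course
FROM enrollments a
INNER JOIN courses b ON a.course_id = b.id

Result:
student | course    
--------+-----------
Rosa    | Algorithms
Pete    | Calculus  
Jack    | Calculus  
Karen   | Economics 
Julia   | Calculus  
Frank   | Economics 
Ivan    | Algebra   
Zoe     | Statistics


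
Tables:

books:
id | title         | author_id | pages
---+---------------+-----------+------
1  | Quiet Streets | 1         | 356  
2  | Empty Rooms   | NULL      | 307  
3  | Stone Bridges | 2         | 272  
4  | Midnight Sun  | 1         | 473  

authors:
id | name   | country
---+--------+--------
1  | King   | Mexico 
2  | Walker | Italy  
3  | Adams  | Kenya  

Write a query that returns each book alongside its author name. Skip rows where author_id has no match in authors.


INNER JOIN keeps only books rows whose author_id matches an id in authors. Walk through each book:
  - book 1 (Quiet Streets): author_id=1 -> matches King
  - book 2 (Empty Rooms): author_id=NULL, no match -> dropped
  - book 3 (Stone Bridges): author_id=2 -> matches Walker
  - book 4 (Midnight Sun): author_id=1 -> matches King
So 1 of 4 rows is dropped.

SQL:
SELECT a.title, b.name AS author
FROM books a
INNER JOIN authors b ON a.author_id = b.id

Result:
title         | author
--------------+-------
Quiet Streets | King  
Stone Bridges | Walker
Midnight Sun  | King  


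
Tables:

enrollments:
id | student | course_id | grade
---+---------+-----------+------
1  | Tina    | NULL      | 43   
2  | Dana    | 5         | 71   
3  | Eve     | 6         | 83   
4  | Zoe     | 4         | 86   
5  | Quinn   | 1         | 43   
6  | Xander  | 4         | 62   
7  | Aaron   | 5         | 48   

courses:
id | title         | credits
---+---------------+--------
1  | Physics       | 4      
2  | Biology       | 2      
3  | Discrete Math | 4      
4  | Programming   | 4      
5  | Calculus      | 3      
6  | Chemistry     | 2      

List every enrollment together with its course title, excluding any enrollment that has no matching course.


INNER JOIN keeps only enrollments rows whose course_id matches an id in courses. Walk through each enrollment:
  - enrollment 1 (Tina): course_id=NULL, no match -> dropped
  - enrollment 2 (Dana): course_id=5 -> matches Calculus
  - enrollment 3 (Eve): course_id=6 -> matches Chemistry
  - enrollment 4 (Zoe): course_id=4 -> matches Programming
  - enrollment 5 (Quinn): course_id=1 -> matches Physics
  - enrollment 6 (Xander): course_id=4 -> matches Programming
  - enrollment 7 (Aaron): course_id=5 -> matches Calculus
So 1 of 7 rows is dropped.

SQL:
SELECT a.student, b.title AS course
FROM enrollments a
INNER JOIN courses b ON a.course_id = b.id

Result:
student | course     
--------+------------
Dana    | Calculus   
Eve     | Chemistry  
Zoe     | Programming
Quinn   | Physics    
Xander  | Programming
Aaron   | Calculus   


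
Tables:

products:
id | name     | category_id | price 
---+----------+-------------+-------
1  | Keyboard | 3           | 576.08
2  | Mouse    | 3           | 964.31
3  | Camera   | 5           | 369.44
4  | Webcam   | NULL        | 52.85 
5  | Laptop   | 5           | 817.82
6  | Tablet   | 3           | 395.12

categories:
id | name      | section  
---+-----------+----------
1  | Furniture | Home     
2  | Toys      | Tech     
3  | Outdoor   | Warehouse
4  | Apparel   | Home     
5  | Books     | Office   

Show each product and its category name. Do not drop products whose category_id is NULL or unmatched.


LEFT JOIN keeps every row from products (the left table); where category_id has no match in categories, the category columns become NULL. Walk through each product:
  - product 1 (Keyboard): category_id=3 -> matches Outdoor
  - product 2 (Mouse): category_id=3 -> matches Outdoor
  - product 3 (Camera): category_id=5 -> matches Books
  - product 4 (Webcam): category_id=NULL, no match -> kept with NULL
  - product 5 (Laptop): category_id=5 -> matches Books
  - product 6 (Tablet): category_id=3 -> matches Outdoor
All 6 rows appear; 1 has NULL category.

SQL:
SELECT a.name, b.name AS category
FROM products a
LEFT JOIN categories b ON a.category_id = b.id

Result:
name     | category
---------+---------
Keyboard | Outdoor 
Mouse    | Outdoor 
Camera   | Books   
Webcam   | NULL    
Laptop   | Books   
Tablet   | Outdoor 


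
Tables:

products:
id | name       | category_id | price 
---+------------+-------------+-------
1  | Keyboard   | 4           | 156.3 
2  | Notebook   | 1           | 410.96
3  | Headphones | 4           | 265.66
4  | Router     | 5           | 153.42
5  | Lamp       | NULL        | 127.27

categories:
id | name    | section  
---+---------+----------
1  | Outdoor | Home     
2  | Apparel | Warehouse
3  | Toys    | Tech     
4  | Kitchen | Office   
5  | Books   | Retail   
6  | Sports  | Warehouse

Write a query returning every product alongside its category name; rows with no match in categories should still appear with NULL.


LEFT JOIN keeps every row from products (the left table); where category_id has no match in categories, the category columns become NULL. Walk through each product:
  - product 1 (Keyboard): category_id=4 -> matches Kitchen
  - product 2 (Notebook): category_id=1 -> matches Outdoor
  - product 3 (Headphones): category_id=4 -> matches Kitchen
  - product 4 (Router): category_id=5 -> matches Books
  - product 5 (Lamp): category_id=NULL, no match -> kept with NULL
All 5 rows appear; 1 has NULL category.

SQL:
SELECT a.name, b.name AS category
FROM products a
LEFT JOIN categories b ON a.category_id = b.id

Result:
name       | category
-----------+---------
Keyboard   | Kitchen 
Notebook   | Outdoor 
Headphones | Kitchen 
Router     | Books   
Lamp       | NULL    


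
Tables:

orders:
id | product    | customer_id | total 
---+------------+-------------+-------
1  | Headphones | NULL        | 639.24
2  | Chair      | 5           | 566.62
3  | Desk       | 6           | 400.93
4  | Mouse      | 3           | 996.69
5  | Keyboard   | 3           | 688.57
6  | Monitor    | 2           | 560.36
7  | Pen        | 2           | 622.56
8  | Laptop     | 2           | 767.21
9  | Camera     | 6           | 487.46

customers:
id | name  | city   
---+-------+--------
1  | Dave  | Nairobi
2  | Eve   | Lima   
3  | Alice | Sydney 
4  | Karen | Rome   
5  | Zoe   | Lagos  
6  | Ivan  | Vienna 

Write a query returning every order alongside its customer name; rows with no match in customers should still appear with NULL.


LEFT JOIN keeps every row from orders (the left table); where customer_id has no match in customers, the customer columns become NULL. Walk through each order:
  - order 1 (Headphones): customer_id=NULL, no match -> kept with NULL
  - order 2 (Chair): customer_id=5 -> matches Zoe
  - order 3 (Desk): customer_id=6 -> matches Ivan
  - order 4 (Mouse): customer_id=3 -> matches Alice
  - order 5 (Keyboard): customer_id=3 -> matches Alice
  - order 6 (Monitor): customer_id=2 -> matches Eve
  - order 7 (Pen): customer_id=2 -> matches Eve
  - order 8 (Laptop): customer_id=2 -> matches Eve
  - order 9 (Camera): customer_id=6 -> matches Ivan
All 9 rows appear; 1 has NULL customer.

SQL:
SELECT a.product, b.name AS customer
FROM orders a
LEFT JOIN customers b ON a.customer_id = b.id

Result:
product    | customer
-----------+---------
Headphones | NULL    
Chair      | Zoe     
Desk       | Ivan    
Mouse      | Alice   
Keyboard   | Alice   
Monitor    | Eve     
Pen        | Eve     
Laptop     | Eve     
Camera     | Ivan    


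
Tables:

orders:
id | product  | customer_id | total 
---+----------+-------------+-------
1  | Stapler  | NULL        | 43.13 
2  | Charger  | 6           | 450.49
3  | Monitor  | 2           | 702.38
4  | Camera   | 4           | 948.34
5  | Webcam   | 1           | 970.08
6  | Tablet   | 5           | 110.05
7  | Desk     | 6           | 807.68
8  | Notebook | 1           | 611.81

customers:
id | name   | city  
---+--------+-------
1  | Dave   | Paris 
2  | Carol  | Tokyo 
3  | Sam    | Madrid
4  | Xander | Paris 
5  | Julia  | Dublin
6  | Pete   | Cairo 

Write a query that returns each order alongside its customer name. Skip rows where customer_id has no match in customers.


INNER JOIN keeps only orders rows whose customer_id matches an id in customers. Walk through each order:
  - order 1 (Stapler): customer_id=NULL, no match -> dropped
  - order 2 (Charger): customer_id=6 -> matches Pete
  - order 3 (Monitor): customer_id=2 -> matches Carol
  - order 4 (Camera): customer_id=4 -> matches Xander
  - order 5 (Webcam): customer_id=1 -> matches Dave
  - order 6 (Tablet): customer_id=5 -> matches Julia
  - order 7 (Desk): customer_id=6 -> matches Pete
  - order 8 (Notebook): customer_id=1 -> matches Dave
So 1 of 8 rows is dropped.

SQL:
SELECT a.product, b.name AS customer
FROM orders a
INNER JOIN customers b ON a.customer_id = b.id

Result:
product  | customer
---------+---------
Charger  | Pete    
Monitor  | Carol   
Camera   | Xander  
Webcam   | Dave    
Tablet   | Julia   
Desk     | Pete    
Notebook | Dave    
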